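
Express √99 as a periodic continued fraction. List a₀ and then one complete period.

[9; 1, 18]

a₀ = ⌊√99⌋ = 9.
With m₀=0, d₀=1 and mₖ₊₁ = dₖaₖ − mₖ, dₖ₊₁ = (n − mₖ₊₁²)/dₖ, aₖ₊₁ = ⌊(a₀+mₖ₊₁)/dₖ₊₁⌋:
  k=1: m=9, d=18, a=1
  k=2: m=9, d=1, a=18
d=1 and a=2a₀=18 at k=2, so the next step gives (m, d) = (9, 18) again — its k=1 value — and the period has length 2.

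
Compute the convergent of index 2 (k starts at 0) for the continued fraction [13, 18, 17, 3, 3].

4008/307

Using pₖ = aₖpₖ₋₁ + pₖ₋₂, qₖ = aₖqₖ₋₁ + qₖ₋₂ (with p₋₁=1, p₋₂=0, q₋₁=0, q₋₂=1):
  k=0: a=13, p=13, q=1
  k=1: a=18, p=235, q=18
  k=2: a=17, p=4008, q=307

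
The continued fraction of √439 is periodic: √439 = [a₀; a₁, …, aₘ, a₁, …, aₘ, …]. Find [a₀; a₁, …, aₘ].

a₀ = ⌊√439⌋ = 20.
With m₀=0, d₀=1 and mₖ₊₁ = dₖaₖ − mₖ, dₖ₊₁ = (n − mₖ₊₁²)/dₖ, aₖ₊₁ = ⌊(a₀+mₖ₊₁)/dₖ₊₁⌋:
  k=1: m=20, d=39, a=1
  k=2: m=19, d=2, a=19
  k=3: m=19, d=39, a=1
  k=4: m=20, d=1, a=40
d=1 and a=2a₀=40 at k=4, so the next step gives (m, d) = (20, 39) again — its k=1 value — and the period has length 4.

[20; 1, 19, 1, 40]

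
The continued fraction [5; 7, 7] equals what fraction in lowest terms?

257/50

Using pₖ = aₖpₖ₋₁ + pₖ₋₂ and qₖ = aₖqₖ₋₁ + qₖ₋₂:
  k=0: a=5, p=5, q=1
  k=1: a=7, p=36, q=7
  k=2: a=7, p=257, q=50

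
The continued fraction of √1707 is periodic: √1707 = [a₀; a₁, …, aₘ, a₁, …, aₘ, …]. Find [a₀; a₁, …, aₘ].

a₀ = ⌊√1707⌋ = 41.

[41; 3, 6, 41, 6, 3, 82]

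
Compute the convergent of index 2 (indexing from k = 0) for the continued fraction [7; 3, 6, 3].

139/19

Using pₖ = aₖpₖ₋₁ + pₖ₋₂, qₖ = aₖqₖ₋₁ + qₖ₋₂ (with p₋₁=1, p₋₂=0, q₋₁=0, q₋₂=1):
  k=0: a=7, p=7, q=1
  k=1: a=3, p=22, q=3
  k=2: a=6, p=139, q=19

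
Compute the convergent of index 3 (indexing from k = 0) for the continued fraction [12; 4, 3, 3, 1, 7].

Using pₖ = aₖpₖ₋₁ + pₖ₋₂, qₖ = aₖqₖ₋₁ + qₖ₋₂ (with p₋₁=1, p₋₂=0, q₋₁=0, q₋₂=1):
  k=0: a=12, p=12, q=1
  k=1: a=4, p=49, q=4
  k=2: a=3, p=159, q=13
  k=3: a=3, p=526, q=43

526/43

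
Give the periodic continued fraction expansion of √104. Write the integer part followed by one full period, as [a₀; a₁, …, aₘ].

a₀ = ⌊√104⌋ = 10.

[10; 5, 20]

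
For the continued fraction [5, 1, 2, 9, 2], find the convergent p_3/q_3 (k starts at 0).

159/28

Using pₖ = aₖpₖ₋₁ + pₖ₋₂, qₖ = aₖqₖ₋₁ + qₖ₋₂ (with p₋₁=1, p₋₂=0, q₋₁=0, q₋₂=1):
  k=0: a=5, p=5, q=1
  k=1: a=1, p=6, q=1
  k=2: a=2, p=17, q=3
  k=3: a=9, p=159, q=28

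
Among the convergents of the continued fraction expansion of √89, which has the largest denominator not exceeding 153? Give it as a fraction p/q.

√89 = [9; 2, 3, 3, 2, 18, …] (period length 5).
Convergents:
  p_0/q_0 = 9/1
  p_1/q_1 = 19/2
  p_2/q_2 = 66/7
  p_3/q_3 = 217/23
  p_4/q_4 = 500/53
  p_5/q_5 = 9217/977
q_4 = 53 ≤ 153 < 977 = q_5, so the answer is 500/53.

500/53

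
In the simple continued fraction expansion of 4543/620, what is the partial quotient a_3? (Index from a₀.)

4543 = 7·620 + 203   →  a_0 = 7
620 = 3·203 + 11   →  a_1 = 3
203 = 18·11 + 5   →  a_2 = 18
11 = 2·5 + 1   →  a_3 = 2

2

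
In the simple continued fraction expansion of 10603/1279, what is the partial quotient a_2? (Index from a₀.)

10603 = 8·1279 + 371   →  a_0 = 8
1279 = 3·371 + 166   →  a_1 = 3
371 = 2·166 + 39   →  a_2 = 2

2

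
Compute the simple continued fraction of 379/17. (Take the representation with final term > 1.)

[22; 3, 2, 2]

379 = 22×17 + 5
17 = 3×5 + 2
5 = 2×2 + 1
2 = 2×1 + 0  (stop)
So 379/17 = [22; 3, 2, 2].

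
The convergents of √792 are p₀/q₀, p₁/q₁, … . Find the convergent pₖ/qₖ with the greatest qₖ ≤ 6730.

77617/2758

√792 = [28; 7, 56, …] (period length 2).
Convergents:
  p_0/q_0 = 28/1
  p_1/q_1 = 197/7
  p_2/q_2 = 11060/393
  p_3/q_3 = 77617/2758
  p_4/q_4 = 4357612/154841
q_3 = 2758 ≤ 6730 < 154841 = q_4, so the answer is 77617/2758.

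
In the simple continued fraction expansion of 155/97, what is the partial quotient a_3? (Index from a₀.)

155 = 1·97 + 58   →  a_0 = 1
97 = 1·58 + 39   →  a_1 = 1
58 = 1·39 + 19   →  a_2 = 1
39 = 2·19 + 1   →  a_3 = 2

2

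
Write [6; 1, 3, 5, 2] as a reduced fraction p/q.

311/46

Fold from the inside: start with 2/1.
  5 + 1/2 = 11/2
  3 + 2/11 = 35/11
  1 + 11/35 = 46/35
  6 + 35/46 = 311/46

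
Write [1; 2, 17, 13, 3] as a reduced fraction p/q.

2089/1406

Using pₖ = aₖpₖ₋₁ + pₖ₋₂ and qₖ = aₖqₖ₋₁ + qₖ₋₂:
  k=0: a=1, p=1, q=1
  k=1: a=2, p=3, q=2
  k=2: a=17, p=52, q=35
  k=3: a=13, p=679, q=457
  k=4: a=3, p=2089, q=1406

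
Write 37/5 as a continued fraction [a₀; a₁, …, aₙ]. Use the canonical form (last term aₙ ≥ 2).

37 = 7·5 + 2
5 = 2·2 + 1
2 = 2·1 + 0  (stop)
So 37/5 = [7; 2, 2].

[7; 2, 2]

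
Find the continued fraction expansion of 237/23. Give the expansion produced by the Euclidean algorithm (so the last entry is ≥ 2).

[10; 3, 3, 2]

237 = 10·23 + 7
23 = 3·7 + 2
7 = 3·2 + 1
2 = 2·1 + 0  (stop)
So 237/23 = [10; 3, 3, 2].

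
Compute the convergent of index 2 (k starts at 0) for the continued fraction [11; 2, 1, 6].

34/3

Using pₖ = aₖpₖ₋₁ + pₖ₋₂, qₖ = aₖqₖ₋₁ + qₖ₋₂ (with p₋₁=1, p₋₂=0, q₋₁=0, q₋₂=1):
  k=0: a=11, p=11, q=1
  k=1: a=2, p=23, q=2
  k=2: a=1, p=34, q=3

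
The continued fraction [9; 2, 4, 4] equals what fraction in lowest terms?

Fold from the inside: start with 4/1.
  4 + 1/4 = 17/4
  2 + 4/17 = 38/17
  9 + 17/38 = 359/38

359/38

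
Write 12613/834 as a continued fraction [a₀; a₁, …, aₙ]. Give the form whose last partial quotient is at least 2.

12613 = 15×834 + 103
834 = 8×103 + 10
103 = 10×10 + 3
10 = 3×3 + 1
3 = 3×1 + 0  (stop)
So 12613/834 = [15; 8, 10, 3, 3].

[15; 8, 10, 3, 3]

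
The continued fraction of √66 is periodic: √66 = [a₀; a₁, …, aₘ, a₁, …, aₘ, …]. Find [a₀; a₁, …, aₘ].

[8; 8, 16]

a₀ = ⌊√66⌋ = 8.
With m₀=0, d₀=1 and mₖ₊₁ = dₖaₖ − mₖ, dₖ₊₁ = (n − mₖ₊₁²)/dₖ, aₖ₊₁ = ⌊(a₀+mₖ₊₁)/dₖ₊₁⌋:
  k=1: m=8, d=2, a=8
  k=2: m=8, d=1, a=16
d=1 and a=2a₀=16 at k=2, so the next step gives (m, d) = (8, 2) again — its k=1 value — and the period has length 2.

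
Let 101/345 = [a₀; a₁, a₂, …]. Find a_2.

2

101 = 0·345 + 101   →  a_0 = 0
345 = 3·101 + 42   →  a_1 = 3
101 = 2·42 + 17   →  a_2 = 2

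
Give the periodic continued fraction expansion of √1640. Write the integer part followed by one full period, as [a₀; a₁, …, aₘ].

a₀ = ⌊√1640⌋ = 40.
With m₀=0, d₀=1 and mₖ₊₁ = dₖaₖ − mₖ, dₖ₊₁ = (n − mₖ₊₁²)/dₖ, aₖ₊₁ = ⌊(a₀+mₖ₊₁)/dₖ₊₁⌋:
  k=1: m=40, d=40, a=2
  k=2: m=40, d=1, a=80
d=1 and a=2a₀=80 at k=2, so the next step gives (m, d) = (40, 40) again — its k=1 value — and the period has length 2.

[40; 2, 80]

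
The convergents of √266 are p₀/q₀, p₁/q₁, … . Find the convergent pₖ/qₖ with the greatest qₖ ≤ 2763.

22132/1357

√266 = [16; 3, 4, 3, 32, …] (period length 4).
Convergents:
  p_0/q_0 = 16/1
  p_1/q_1 = 49/3
  p_2/q_2 = 212/13
  p_3/q_3 = 685/42
  p_4/q_4 = 22132/1357
  p_5/q_5 = 67081/4113
q_4 = 1357 ≤ 2763 < 4113 = q_5, so the answer is 22132/1357.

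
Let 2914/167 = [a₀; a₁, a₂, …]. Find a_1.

2

2914 = 17·167 + 75   →  a_0 = 17
167 = 2·75 + 17   →  a_1 = 2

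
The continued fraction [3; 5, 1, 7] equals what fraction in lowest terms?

149/47

Fold from the inside: start with 7/1.
  1 + 1/7 = 8/7
  5 + 7/8 = 47/8
  3 + 8/47 = 149/47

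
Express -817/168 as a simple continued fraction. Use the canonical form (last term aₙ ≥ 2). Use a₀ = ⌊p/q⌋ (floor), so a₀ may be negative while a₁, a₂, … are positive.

[-5; 7, 3, 3, 2]

-817 = -5×168 + 23
168 = 7×23 + 7
23 = 3×7 + 2
7 = 3×2 + 1
2 = 2×1 + 0  (stop)
So -817/168 = [-5; 7, 3, 3, 2].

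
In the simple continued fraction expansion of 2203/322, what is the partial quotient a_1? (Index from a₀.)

2203 = 6·322 + 271   →  a_0 = 6
322 = 1·271 + 51   →  a_1 = 1

1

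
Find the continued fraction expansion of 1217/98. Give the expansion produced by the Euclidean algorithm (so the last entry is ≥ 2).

1217 = 12×98 + 41
98 = 2×41 + 16
41 = 2×16 + 9
16 = 1×9 + 7
9 = 1×7 + 2
7 = 3×2 + 1
2 = 2×1 + 0  (stop)
So 1217/98 = [12; 2, 2, 1, 1, 3, 2].

[12; 2, 2, 1, 1, 3, 2]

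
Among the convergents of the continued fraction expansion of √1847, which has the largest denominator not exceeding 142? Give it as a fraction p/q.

√1847 = [42; 1, 41, 1, 84, …] (period length 4).
Convergents:
  p_0/q_0 = 42/1
  p_1/q_1 = 43/1
  p_2/q_2 = 1805/42
  p_3/q_3 = 1848/43
  p_4/q_4 = 157037/3654
q_3 = 43 ≤ 142 < 3654 = q_4, so the answer is 1848/43.

1848/43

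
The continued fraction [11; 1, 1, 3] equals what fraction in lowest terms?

Fold from the inside: start with 3/1.
  1 + 1/3 = 4/3
  1 + 3/4 = 7/4
  11 + 4/7 = 81/7

81/7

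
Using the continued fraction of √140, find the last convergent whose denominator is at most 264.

1692/143

√140 = [11; 1, 4, 1, 22, …] (period length 4).
Convergents:
  p_0/q_0 = 11/1
  p_1/q_1 = 12/1
  p_2/q_2 = 59/5
  p_3/q_3 = 71/6
  p_4/q_4 = 1621/137
  p_5/q_5 = 1692/143
  p_6/q_6 = 8389/709
q_5 = 143 ≤ 264 < 709 = q_6, so the answer is 1692/143.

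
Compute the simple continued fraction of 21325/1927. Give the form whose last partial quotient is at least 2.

21325 = 11×1927 + 128
1927 = 15×128 + 7
128 = 18×7 + 2
7 = 3×2 + 1
2 = 2×1 + 0  (stop)
So 21325/1927 = [11; 15, 18, 3, 2].

[11; 15, 18, 3, 2]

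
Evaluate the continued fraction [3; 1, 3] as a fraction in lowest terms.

15/4

Using pₖ = aₖpₖ₋₁ + pₖ₋₂ and qₖ = aₖqₖ₋₁ + qₖ₋₂:
  k=0: a=3, p=3, q=1
  k=1: a=1, p=4, q=1
  k=2: a=3, p=15, q=4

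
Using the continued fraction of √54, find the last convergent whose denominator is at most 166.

√54 = [7; 2, 1, 6, 1, 2, 14, …] (period length 6).
Convergents:
  p_0/q_0 = 7/1
  p_1/q_1 = 15/2
  p_2/q_2 = 22/3
  p_3/q_3 = 147/20
  p_4/q_4 = 169/23
  p_5/q_5 = 485/66
  p_6/q_6 = 6959/947
q_5 = 66 ≤ 166 < 947 = q_6, so the answer is 485/66.

485/66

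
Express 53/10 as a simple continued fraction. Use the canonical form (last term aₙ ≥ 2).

[5; 3, 3]

53 = 5*10 + 3
10 = 3*3 + 1
3 = 3*1 + 0  (stop)
So 53/10 = [5; 3, 3].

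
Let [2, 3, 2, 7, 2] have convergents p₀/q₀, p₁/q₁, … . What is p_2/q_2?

Using pₖ = aₖpₖ₋₁ + pₖ₋₂, qₖ = aₖqₖ₋₁ + qₖ₋₂ (with p₋₁=1, p₋₂=0, q₋₁=0, q₋₂=1):
  k=0: a=2, p=2, q=1
  k=1: a=3, p=7, q=3
  k=2: a=2, p=16, q=7

16/7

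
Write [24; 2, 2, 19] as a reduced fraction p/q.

Using pₖ = aₖpₖ₋₁ + pₖ₋₂ and qₖ = aₖqₖ₋₁ + qₖ₋₂:
  k=0: a=24, p=24, q=1
  k=1: a=2, p=49, q=2
  k=2: a=2, p=122, q=5
  k=3: a=19, p=2367, q=97

2367/97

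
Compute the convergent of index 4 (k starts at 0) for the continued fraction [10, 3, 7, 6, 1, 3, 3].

Using pₖ = aₖpₖ₋₁ + pₖ₋₂, qₖ = aₖqₖ₋₁ + qₖ₋₂ (with p₋₁=1, p₋₂=0, q₋₁=0, q₋₂=1):
  k=0: a=10, p=10, q=1
  k=1: a=3, p=31, q=3
  k=2: a=7, p=227, q=22
  k=3: a=6, p=1393, q=135
  k=4: a=1, p=1620, q=157

1620/157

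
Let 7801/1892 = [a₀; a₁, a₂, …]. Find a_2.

7801 = 4·1892 + 233   →  a_0 = 4
1892 = 8·233 + 28   →  a_1 = 8
233 = 8·28 + 9   →  a_2 = 8

8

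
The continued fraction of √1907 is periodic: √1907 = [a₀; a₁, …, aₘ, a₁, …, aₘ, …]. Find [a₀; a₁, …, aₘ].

[43; 1, 2, 43, 2, 1, 86]

a₀ = ⌊√1907⌋ = 43.
With m₀=0, d₀=1 and mₖ₊₁ = dₖaₖ − mₖ, dₖ₊₁ = (n − mₖ₊₁²)/dₖ, aₖ₊₁ = ⌊(a₀+mₖ₊₁)/dₖ₊₁⌋:
  k=1: m=43, d=58, a=1
  k=2: m=15, d=29, a=2
  k=3: m=43, d=2, a=43
  k=4: m=43, d=29, a=2
  k=5: m=15, d=58, a=1
  k=6: m=43, d=1, a=86
d=1 and a=2a₀=86 at k=6, so the next step gives (m, d) = (43, 58) again — its k=1 value — and the period has length 6.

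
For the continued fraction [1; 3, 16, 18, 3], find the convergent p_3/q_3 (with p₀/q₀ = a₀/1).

Using pₖ = aₖpₖ₋₁ + pₖ₋₂, qₖ = aₖqₖ₋₁ + qₖ₋₂ (with p₋₁=1, p₋₂=0, q₋₁=0, q₋₂=1):
  k=0: a=1, p=1, q=1
  k=1: a=3, p=4, q=3
  k=2: a=16, p=65, q=49
  k=3: a=18, p=1174, q=885

1174/885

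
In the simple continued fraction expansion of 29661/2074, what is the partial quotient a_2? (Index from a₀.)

29661 = 14·2074 + 625   →  a_0 = 14
2074 = 3·625 + 199   →  a_1 = 3
625 = 3·199 + 28   →  a_2 = 3

3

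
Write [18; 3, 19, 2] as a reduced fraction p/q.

Using pₖ = aₖpₖ₋₁ + pₖ₋₂ and qₖ = aₖqₖ₋₁ + qₖ₋₂:
  k=0: a=18, p=18, q=1
  k=1: a=3, p=55, q=3
  k=2: a=19, p=1063, q=58
  k=3: a=2, p=2181, q=119

2181/119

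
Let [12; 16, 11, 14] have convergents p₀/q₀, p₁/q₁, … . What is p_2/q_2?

Using pₖ = aₖpₖ₋₁ + pₖ₋₂, qₖ = aₖqₖ₋₁ + qₖ₋₂ (with p₋₁=1, p₋₂=0, q₋₁=0, q₋₂=1):
  k=0: a=12, p=12, q=1
  k=1: a=16, p=193, q=16
  k=2: a=11, p=2135, q=177

2135/177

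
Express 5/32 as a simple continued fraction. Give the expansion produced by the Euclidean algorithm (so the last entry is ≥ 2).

5 = 0×32 + 5
32 = 6×5 + 2
5 = 2×2 + 1
2 = 2×1 + 0  (stop)
So 5/32 = [0; 6, 2, 2].

[0; 6, 2, 2]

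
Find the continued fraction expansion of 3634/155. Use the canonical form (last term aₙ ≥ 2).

[23; 2, 4, 17]

3634 = 23·155 + 69
155 = 2·69 + 17
69 = 4·17 + 1
17 = 17·1 + 0  (stop)
So 3634/155 = [23; 2, 4, 17].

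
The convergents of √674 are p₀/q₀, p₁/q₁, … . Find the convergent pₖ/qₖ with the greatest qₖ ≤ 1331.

√674 = [25; 1, 24, 1, 50, …] (period length 4).
Convergents:
  p_0/q_0 = 25/1
  p_1/q_1 = 26/1
  p_2/q_2 = 649/25
  p_3/q_3 = 675/26
  p_4/q_4 = 34399/1325
  p_5/q_5 = 35074/1351
q_4 = 1325 ≤ 1331 < 1351 = q_5, so the answer is 34399/1325.

34399/1325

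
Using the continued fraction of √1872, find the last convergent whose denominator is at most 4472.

√1872 = [43; 3, 1, 3, 86, …] (period length 4).
Convergents:
  p_0/q_0 = 43/1
  p_1/q_1 = 130/3
  p_2/q_2 = 173/4
  p_3/q_3 = 649/15
  p_4/q_4 = 55987/1294
  p_5/q_5 = 168610/3897
  p_6/q_6 = 224597/5191
q_5 = 3897 ≤ 4472 < 5191 = q_6, so the answer is 168610/3897.

168610/3897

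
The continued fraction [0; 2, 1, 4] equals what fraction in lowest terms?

5/14

Using pₖ = aₖpₖ₋₁ + pₖ₋₂ and qₖ = aₖqₖ₋₁ + qₖ₋₂:
  k=0: a=0, p=0, q=1
  k=1: a=2, p=1, q=2
  k=2: a=1, p=1, q=3
  k=3: a=4, p=5, q=14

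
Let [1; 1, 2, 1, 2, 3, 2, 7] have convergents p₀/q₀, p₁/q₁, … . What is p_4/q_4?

Using pₖ = aₖpₖ₋₁ + pₖ₋₂, qₖ = aₖqₖ₋₁ + qₖ₋₂ (with p₋₁=1, p₋₂=0, q₋₁=0, q₋₂=1):
  k=0: a=1, p=1, q=1
  k=1: a=1, p=2, q=1
  k=2: a=2, p=5, q=3
  k=3: a=1, p=7, q=4
  k=4: a=2, p=19, q=11

19/11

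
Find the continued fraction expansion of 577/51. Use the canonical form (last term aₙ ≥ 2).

577 = 11*51 + 16
51 = 3*16 + 3
16 = 5*3 + 1
3 = 3*1 + 0  (stop)
So 577/51 = [11; 3, 5, 3].

[11; 3, 5, 3]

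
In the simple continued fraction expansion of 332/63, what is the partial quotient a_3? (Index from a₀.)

2

332 = 5·63 + 17   →  a_0 = 5
63 = 3·17 + 12   →  a_1 = 3
17 = 1·12 + 5   →  a_2 = 1
12 = 2·5 + 2   →  a_3 = 2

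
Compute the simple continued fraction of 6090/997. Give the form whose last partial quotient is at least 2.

6090 = 6*997 + 108
997 = 9*108 + 25
108 = 4*25 + 8
25 = 3*8 + 1
8 = 8*1 + 0  (stop)
So 6090/997 = [6; 9, 4, 3, 8].

[6; 9, 4, 3, 8]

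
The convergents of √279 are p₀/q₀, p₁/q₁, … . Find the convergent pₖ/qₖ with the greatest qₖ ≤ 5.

50/3

√279 = [16; 1, 2, 2, 1, 2, 2, 1, 32, …] (period length 8).
Convergents:
  p_0/q_0 = 16/1
  p_1/q_1 = 17/1
  p_2/q_2 = 50/3
  p_3/q_3 = 117/7
q_2 = 3 ≤ 5 < 7 = q_3, so the answer is 50/3.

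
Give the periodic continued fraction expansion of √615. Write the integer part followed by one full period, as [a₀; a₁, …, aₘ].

a₀ = ⌊√615⌋ = 24.
With m₀=0, d₀=1 and mₖ₊₁ = dₖaₖ − mₖ, dₖ₊₁ = (n − mₖ₊₁²)/dₖ, aₖ₊₁ = ⌊(a₀+mₖ₊₁)/dₖ₊₁⌋:
  k=1: m=24, d=39, a=1
  k=2: m=15, d=10, a=3
  k=3: m=15, d=39, a=1
  k=4: m=24, d=1, a=48
d=1 and a=2a₀=48 at k=4, so the next step gives (m, d) = (24, 39) again — its k=1 value — and the period has length 4.

[24; 1, 3, 1, 48]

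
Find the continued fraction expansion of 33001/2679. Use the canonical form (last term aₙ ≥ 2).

33001 = 12*2679 + 853
2679 = 3*853 + 120
853 = 7*120 + 13
120 = 9*13 + 3
13 = 4*3 + 1
3 = 3*1 + 0  (stop)
So 33001/2679 = [12; 3, 7, 9, 4, 3].

[12; 3, 7, 9, 4, 3]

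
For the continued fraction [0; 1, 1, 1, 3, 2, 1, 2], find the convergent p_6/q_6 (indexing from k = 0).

23/36

Using pₖ = aₖpₖ₋₁ + pₖ₋₂, qₖ = aₖqₖ₋₁ + qₖ₋₂ (with p₋₁=1, p₋₂=0, q₋₁=0, q₋₂=1):
  k=0: a=0, p=0, q=1
  k=1: a=1, p=1, q=1
  k=2: a=1, p=1, q=2
  k=3: a=1, p=2, q=3
  k=4: a=3, p=7, q=11
  k=5: a=2, p=16, q=25
  k=6: a=1, p=23, q=36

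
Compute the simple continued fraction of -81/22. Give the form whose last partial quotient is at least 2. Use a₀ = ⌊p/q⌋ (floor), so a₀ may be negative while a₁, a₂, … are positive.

-81 = -4×22 + 7
22 = 3×7 + 1
7 = 7×1 + 0  (stop)
So -81/22 = [-4; 3, 7].

[-4; 3, 7]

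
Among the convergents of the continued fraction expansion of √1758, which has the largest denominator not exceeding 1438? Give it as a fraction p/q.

√1758 = [41; 1, 12, 1, 82, …] (period length 4).
Convergents:
  p_0/q_0 = 41/1
  p_1/q_1 = 42/1
  p_2/q_2 = 545/13
  p_3/q_3 = 587/14
  p_4/q_4 = 48679/1161
  p_5/q_5 = 49266/1175
  p_6/q_6 = 639871/15261
q_5 = 1175 ≤ 1438 < 15261 = q_6, so the answer is 49266/1175.

49266/1175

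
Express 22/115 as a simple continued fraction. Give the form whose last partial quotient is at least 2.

22 = 0*115 + 22
115 = 5*22 + 5
22 = 4*5 + 2
5 = 2*2 + 1
2 = 2*1 + 0  (stop)
So 22/115 = [0; 5, 4, 2, 2].

[0; 5, 4, 2, 2]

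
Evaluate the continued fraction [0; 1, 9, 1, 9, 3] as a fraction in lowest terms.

Fold from the inside: start with 3/1.
  9 + 1/3 = 28/3
  1 + 3/28 = 31/28
  9 + 28/31 = 307/31
  1 + 31/307 = 338/307
  0 + 307/338 = 307/338

307/338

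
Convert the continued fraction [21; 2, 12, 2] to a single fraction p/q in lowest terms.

1117/52

Using pₖ = aₖpₖ₋₁ + pₖ₋₂ and qₖ = aₖqₖ₋₁ + qₖ₋₂:
  k=0: a=21, p=21, q=1
  k=1: a=2, p=43, q=2
  k=2: a=12, p=537, q=25
  k=3: a=2, p=1117, q=52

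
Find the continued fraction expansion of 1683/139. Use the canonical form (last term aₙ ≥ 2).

[12; 9, 3, 1, 3]

1683 = 12×139 + 15
139 = 9×15 + 4
15 = 3×4 + 3
4 = 1×3 + 1
3 = 3×1 + 0  (stop)
So 1683/139 = [12; 9, 3, 1, 3].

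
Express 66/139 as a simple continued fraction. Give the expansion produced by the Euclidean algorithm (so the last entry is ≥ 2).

66 = 0*139 + 66
139 = 2*66 + 7
66 = 9*7 + 3
7 = 2*3 + 1
3 = 3*1 + 0  (stop)
So 66/139 = [0; 2, 9, 2, 3].

[0; 2, 9, 2, 3]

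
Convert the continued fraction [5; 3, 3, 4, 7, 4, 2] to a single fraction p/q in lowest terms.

15297/2885

Using pₖ = aₖpₖ₋₁ + pₖ₋₂ and qₖ = aₖqₖ₋₁ + qₖ₋₂:
  k=0: a=5, p=5, q=1
  k=1: a=3, p=16, q=3
  k=2: a=3, p=53, q=10
  k=3: a=4, p=228, q=43
  k=4: a=7, p=1649, q=311
  k=5: a=4, p=6824, q=1287
  k=6: a=2, p=15297, q=2885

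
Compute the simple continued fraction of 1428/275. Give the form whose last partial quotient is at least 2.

1428 = 5*275 + 53
275 = 5*53 + 10
53 = 5*10 + 3
10 = 3*3 + 1
3 = 3*1 + 0  (stop)
So 1428/275 = [5; 5, 5, 3, 3].

[5; 5, 5, 3, 3]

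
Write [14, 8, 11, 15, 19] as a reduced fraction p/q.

361649/25606

Fold from the inside: start with 19/1.
  15 + 1/19 = 286/19
  11 + 19/286 = 3165/286
  8 + 286/3165 = 25606/3165
  14 + 3165/25606 = 361649/25606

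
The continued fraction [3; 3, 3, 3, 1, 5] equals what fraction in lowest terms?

819/248

Using pₖ = aₖpₖ₋₁ + pₖ₋₂ and qₖ = aₖqₖ₋₁ + qₖ₋₂:
  k=0: a=3, p=3, q=1
  k=1: a=3, p=10, q=3
  k=2: a=3, p=33, q=10
  k=3: a=3, p=109, q=33
  k=4: a=1, p=142, q=43
  k=5: a=5, p=819, q=248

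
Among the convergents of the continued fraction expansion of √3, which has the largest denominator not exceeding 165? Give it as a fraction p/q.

265/153

√3 = [1; 1, 2, …] (period length 2).
Convergents:
  p_0/q_0 = 1/1
  p_1/q_1 = 2/1
  p_2/q_2 = 5/3
  p_3/q_3 = 7/4
  p_4/q_4 = 19/11
  p_5/q_5 = 26/15
  p_6/q_6 = 71/41
  p_7/q_7 = 97/56
  p_8/q_8 = 265/153
  p_9/q_9 = 362/209
q_8 = 153 ≤ 165 < 209 = q_9, so the answer is 265/153.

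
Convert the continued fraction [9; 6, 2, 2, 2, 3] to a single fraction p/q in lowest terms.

2408/263

Using pₖ = aₖpₖ₋₁ + pₖ₋₂ and qₖ = aₖqₖ₋₁ + qₖ₋₂:
  k=0: a=9, p=9, q=1
  k=1: a=6, p=55, q=6
  k=2: a=2, p=119, q=13
  k=3: a=2, p=293, q=32
  k=4: a=2, p=705, q=77
  k=5: a=3, p=2408, q=263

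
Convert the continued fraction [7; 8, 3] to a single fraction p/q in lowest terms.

Using pₖ = aₖpₖ₋₁ + pₖ₋₂ and qₖ = aₖqₖ₋₁ + qₖ₋₂:
  k=0: a=7, p=7, q=1
  k=1: a=8, p=57, q=8
  k=2: a=3, p=178, q=25

178/25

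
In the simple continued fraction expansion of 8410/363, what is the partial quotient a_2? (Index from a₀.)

1

8410 = 23·363 + 61   →  a_0 = 23
363 = 5·61 + 58   →  a_1 = 5
61 = 1·58 + 3   →  a_2 = 1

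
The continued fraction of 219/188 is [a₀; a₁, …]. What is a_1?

219 = 1·188 + 31   →  a_0 = 1
188 = 6·31 + 2   →  a_1 = 6

6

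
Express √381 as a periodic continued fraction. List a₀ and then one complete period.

a₀ = ⌊√381⌋ = 19.
With m₀=0, d₀=1 and mₖ₊₁ = dₖaₖ − mₖ, dₖ₊₁ = (n − mₖ₊₁²)/dₖ, aₖ₊₁ = ⌊(a₀+mₖ₊₁)/dₖ₊₁⌋:
  k=1: m=19, d=20, a=1
  k=2: m=1, d=19, a=1
  k=3: m=18, d=3, a=12
  k=4: m=18, d=19, a=1
  k=5: m=1, d=20, a=1
  k=6: m=19, d=1, a=38
d=1 and a=2a₀=38 at k=6, so the next step gives (m, d) = (19, 20) again — its k=1 value — and the period has length 6.

[19; 1, 1, 12, 1, 1, 38]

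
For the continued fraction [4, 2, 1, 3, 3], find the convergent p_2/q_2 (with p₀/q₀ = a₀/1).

13/3

Using pₖ = aₖpₖ₋₁ + pₖ₋₂, qₖ = aₖqₖ₋₁ + qₖ₋₂ (with p₋₁=1, p₋₂=0, q₋₁=0, q₋₂=1):
  k=0: a=4, p=4, q=1
  k=1: a=2, p=9, q=2
  k=2: a=1, p=13, q=3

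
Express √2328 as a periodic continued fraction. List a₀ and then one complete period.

[48; 4, 96]

a₀ = ⌊√2328⌋ = 48.
With m₀=0, d₀=1 and mₖ₊₁ = dₖaₖ − mₖ, dₖ₊₁ = (n − mₖ₊₁²)/dₖ, aₖ₊₁ = ⌊(a₀+mₖ₊₁)/dₖ₊₁⌋:
  k=1: m=48, d=24, a=4
  k=2: m=48, d=1, a=96
d=1 and a=2a₀=96 at k=2, so the next step gives (m, d) = (48, 24) again — its k=1 value — and the period has length 2.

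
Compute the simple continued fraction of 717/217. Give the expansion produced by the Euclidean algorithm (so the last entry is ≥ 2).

[3; 3, 3, 2, 9]

717 = 3×217 + 66
217 = 3×66 + 19
66 = 3×19 + 9
19 = 2×9 + 1
9 = 9×1 + 0  (stop)
So 717/217 = [3; 3, 3, 2, 9].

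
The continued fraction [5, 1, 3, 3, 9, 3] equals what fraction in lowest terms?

Fold from the inside: start with 3/1.
  9 + 1/3 = 28/3
  3 + 3/28 = 87/28
  3 + 28/87 = 289/87
  1 + 87/289 = 376/289
  5 + 289/376 = 2169/376

2169/376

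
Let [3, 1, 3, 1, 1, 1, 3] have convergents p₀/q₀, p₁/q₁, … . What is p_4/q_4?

Using pₖ = aₖpₖ₋₁ + pₖ₋₂, qₖ = aₖqₖ₋₁ + qₖ₋₂ (with p₋₁=1, p₋₂=0, q₋₁=0, q₋₂=1):
  k=0: a=3, p=3, q=1
  k=1: a=1, p=4, q=1
  k=2: a=3, p=15, q=4
  k=3: a=1, p=19, q=5
  k=4: a=1, p=34, q=9

34/9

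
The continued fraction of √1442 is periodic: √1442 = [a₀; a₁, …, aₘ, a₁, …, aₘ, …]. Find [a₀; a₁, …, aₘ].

[37; 1, 36, 1, 74]

a₀ = ⌊√1442⌋ = 37.
With m₀=0, d₀=1 and mₖ₊₁ = dₖaₖ − mₖ, dₖ₊₁ = (n − mₖ₊₁²)/dₖ, aₖ₊₁ = ⌊(a₀+mₖ₊₁)/dₖ₊₁⌋:
  k=1: m=37, d=73, a=1
  k=2: m=36, d=2, a=36
  k=3: m=36, d=73, a=1
  k=4: m=37, d=1, a=74
d=1 and a=2a₀=74 at k=4, so the next step gives (m, d) = (37, 73) again — its k=1 value — and the period has length 4.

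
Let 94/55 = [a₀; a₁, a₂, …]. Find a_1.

1

94 = 1·55 + 39   →  a_0 = 1
55 = 1·39 + 16   →  a_1 = 1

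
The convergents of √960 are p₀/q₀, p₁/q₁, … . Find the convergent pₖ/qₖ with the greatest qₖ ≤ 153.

√960 = [30; 1, 60, …] (period length 2).
Convergents:
  p_0/q_0 = 30/1
  p_1/q_1 = 31/1
  p_2/q_2 = 1890/61
  p_3/q_3 = 1921/62
  p_4/q_4 = 117150/3781
q_3 = 62 ≤ 153 < 3781 = q_4, so the answer is 1921/62.

1921/62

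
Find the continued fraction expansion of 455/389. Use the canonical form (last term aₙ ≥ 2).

455 = 1*389 + 66
389 = 5*66 + 59
66 = 1*59 + 7
59 = 8*7 + 3
7 = 2*3 + 1
3 = 3*1 + 0  (stop)
So 455/389 = [1; 5, 1, 8, 2, 3].

[1; 5, 1, 8, 2, 3]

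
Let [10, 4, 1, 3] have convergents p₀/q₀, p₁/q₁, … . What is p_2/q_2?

51/5

Using pₖ = aₖpₖ₋₁ + pₖ₋₂, qₖ = aₖqₖ₋₁ + qₖ₋₂ (with p₋₁=1, p₋₂=0, q₋₁=0, q₋₂=1):
  k=0: a=10, p=10, q=1
  k=1: a=4, p=41, q=4
  k=2: a=1, p=51, q=5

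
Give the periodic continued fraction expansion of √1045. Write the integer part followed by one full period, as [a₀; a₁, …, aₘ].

a₀ = ⌊√1045⌋ = 32.
With m₀=0, d₀=1 and mₖ₊₁ = dₖaₖ − mₖ, dₖ₊₁ = (n − mₖ₊₁²)/dₖ, aₖ₊₁ = ⌊(a₀+mₖ₊₁)/dₖ₊₁⌋:
  k=1: m=32, d=21, a=3
  k=2: m=31, d=4, a=15
  k=3: m=29, d=51, a=1
  k=4: m=22, d=11, a=4
  k=5: m=22, d=51, a=1
  k=6: m=29, d=4, a=15
  k=7: m=31, d=21, a=3
  k=8: m=32, d=1, a=64
d=1 and a=2a₀=64 at k=8, so the next step gives (m, d) = (32, 21) again — its k=1 value — and the period has length 8.

[32; 3, 15, 1, 4, 1, 15, 3, 64]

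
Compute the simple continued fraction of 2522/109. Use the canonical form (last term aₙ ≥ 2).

2522 = 23×109 + 15
109 = 7×15 + 4
15 = 3×4 + 3
4 = 1×3 + 1
3 = 3×1 + 0  (stop)
So 2522/109 = [23; 7, 3, 1, 3].

[23; 7, 3, 1, 3]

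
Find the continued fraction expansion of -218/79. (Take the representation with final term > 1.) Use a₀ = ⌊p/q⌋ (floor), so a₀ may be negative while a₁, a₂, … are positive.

-218 = -3×79 + 19
79 = 4×19 + 3
19 = 6×3 + 1
3 = 3×1 + 0  (stop)
So -218/79 = [-3; 4, 6, 3].

[-3; 4, 6, 3]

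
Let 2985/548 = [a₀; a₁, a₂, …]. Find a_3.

4

2985 = 5·548 + 245   →  a_0 = 5
548 = 2·245 + 58   →  a_1 = 2
245 = 4·58 + 13   →  a_2 = 4
58 = 4·13 + 6   →  a_3 = 4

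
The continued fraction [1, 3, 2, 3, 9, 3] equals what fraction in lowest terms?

895/693

Fold from the inside: start with 3/1.
  9 + 1/3 = 28/3
  3 + 3/28 = 87/28
  2 + 28/87 = 202/87
  3 + 87/202 = 693/202
  1 + 202/693 = 895/693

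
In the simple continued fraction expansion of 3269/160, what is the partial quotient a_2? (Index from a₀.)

3

3269 = 20·160 + 69   →  a_0 = 20
160 = 2·69 + 22   →  a_1 = 2
69 = 3·22 + 3   →  a_2 = 3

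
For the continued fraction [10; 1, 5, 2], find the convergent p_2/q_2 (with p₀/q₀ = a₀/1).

Using pₖ = aₖpₖ₋₁ + pₖ₋₂, qₖ = aₖqₖ₋₁ + qₖ₋₂ (with p₋₁=1, p₋₂=0, q₋₁=0, q₋₂=1):
  k=0: a=10, p=10, q=1
  k=1: a=1, p=11, q=1
  k=2: a=5, p=65, q=6

65/6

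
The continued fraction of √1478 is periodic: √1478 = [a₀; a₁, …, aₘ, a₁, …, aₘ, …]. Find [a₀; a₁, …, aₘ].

[38; 2, 4, 38, 4, 2, 76]

a₀ = ⌊√1478⌋ = 38.
With m₀=0, d₀=1 and mₖ₊₁ = dₖaₖ − mₖ, dₖ₊₁ = (n − mₖ₊₁²)/dₖ, aₖ₊₁ = ⌊(a₀+mₖ₊₁)/dₖ₊₁⌋:
  k=1: m=38, d=34, a=2
  k=2: m=30, d=17, a=4
  k=3: m=38, d=2, a=38
  k=4: m=38, d=17, a=4
  k=5: m=30, d=34, a=2
  k=6: m=38, d=1, a=76
d=1 and a=2a₀=76 at k=6, so the next step gives (m, d) = (38, 34) again — its k=1 value — and the period has length 6.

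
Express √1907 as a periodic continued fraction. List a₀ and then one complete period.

a₀ = ⌊√1907⌋ = 43.

[43; 1, 2, 43, 2, 1, 86]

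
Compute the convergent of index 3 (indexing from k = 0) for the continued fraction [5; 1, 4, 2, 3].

64/11

Using pₖ = aₖpₖ₋₁ + pₖ₋₂, qₖ = aₖqₖ₋₁ + qₖ₋₂ (with p₋₁=1, p₋₂=0, q₋₁=0, q₋₂=1):
  k=0: a=5, p=5, q=1
  k=1: a=1, p=6, q=1
  k=2: a=4, p=29, q=5
  k=3: a=2, p=64, q=11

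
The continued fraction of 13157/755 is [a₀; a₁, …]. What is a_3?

13157 = 17·755 + 322   →  a_0 = 17
755 = 2·322 + 111   →  a_1 = 2
322 = 2·111 + 100   →  a_2 = 2
111 = 1·100 + 11   →  a_3 = 1

1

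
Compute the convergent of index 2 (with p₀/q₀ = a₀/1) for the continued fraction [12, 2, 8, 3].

Using pₖ = aₖpₖ₋₁ + pₖ₋₂, qₖ = aₖqₖ₋₁ + qₖ₋₂ (with p₋₁=1, p₋₂=0, q₋₁=0, q₋₂=1):
  k=0: a=12, p=12, q=1
  k=1: a=2, p=25, q=2
  k=2: a=8, p=212, q=17

212/17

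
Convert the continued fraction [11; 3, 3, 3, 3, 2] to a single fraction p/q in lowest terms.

Fold from the inside: start with 2/1.
  3 + 1/2 = 7/2
  3 + 2/7 = 23/7
  3 + 7/23 = 76/23
  3 + 23/76 = 251/76
  11 + 76/251 = 2837/251

2837/251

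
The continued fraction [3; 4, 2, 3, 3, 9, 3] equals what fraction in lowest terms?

9512/2949

Using pₖ = aₖpₖ₋₁ + pₖ₋₂ and qₖ = aₖqₖ₋₁ + qₖ₋₂:
  k=0: a=3, p=3, q=1
  k=1: a=4, p=13, q=4
  k=2: a=2, p=29, q=9
  k=3: a=3, p=100, q=31
  k=4: a=3, p=329, q=102
  k=5: a=9, p=3061, q=949
  k=6: a=3, p=9512, q=2949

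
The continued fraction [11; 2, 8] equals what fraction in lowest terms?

Using pₖ = aₖpₖ₋₁ + pₖ₋₂ and qₖ = aₖqₖ₋₁ + qₖ₋₂:
  k=0: a=11, p=11, q=1
  k=1: a=2, p=23, q=2
  k=2: a=8, p=195, q=17

195/17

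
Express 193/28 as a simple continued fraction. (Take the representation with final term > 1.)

[6; 1, 8, 3]

193 = 6*28 + 25
28 = 1*25 + 3
25 = 8*3 + 1
3 = 3*1 + 0  (stop)
So 193/28 = [6; 1, 8, 3].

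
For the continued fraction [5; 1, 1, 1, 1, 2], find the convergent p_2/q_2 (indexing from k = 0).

11/2

Using pₖ = aₖpₖ₋₁ + pₖ₋₂, qₖ = aₖqₖ₋₁ + qₖ₋₂ (with p₋₁=1, p₋₂=0, q₋₁=0, q₋₂=1):
  k=0: a=5, p=5, q=1
  k=1: a=1, p=6, q=1
  k=2: a=1, p=11, q=2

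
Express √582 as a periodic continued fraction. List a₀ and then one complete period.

a₀ = ⌊√582⌋ = 24.
With m₀=0, d₀=1 and mₖ₊₁ = dₖaₖ − mₖ, dₖ₊₁ = (n − mₖ₊₁²)/dₖ, aₖ₊₁ = ⌊(a₀+mₖ₊₁)/dₖ₊₁⌋:
  k=1: m=24, d=6, a=8
  k=2: m=24, d=1, a=48
d=1 and a=2a₀=48 at k=2, so the next step gives (m, d) = (24, 6) again — its k=1 value — and the period has length 2.

[24; 8, 48]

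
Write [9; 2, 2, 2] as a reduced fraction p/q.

113/12

Fold from the inside: start with 2/1.
  2 + 1/2 = 5/2
  2 + 2/5 = 12/5
  9 + 5/12 = 113/12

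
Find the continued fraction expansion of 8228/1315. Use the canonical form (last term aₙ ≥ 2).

[6; 3, 1, 8, 7, 2, 2]

8228 = 6×1315 + 338
1315 = 3×338 + 301
338 = 1×301 + 37
301 = 8×37 + 5
37 = 7×5 + 2
5 = 2×2 + 1
2 = 2×1 + 0  (stop)
So 8228/1315 = [6; 3, 1, 8, 7, 2, 2].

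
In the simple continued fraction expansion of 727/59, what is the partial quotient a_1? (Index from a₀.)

3

727 = 12·59 + 19   →  a_0 = 12
59 = 3·19 + 2   →  a_1 = 3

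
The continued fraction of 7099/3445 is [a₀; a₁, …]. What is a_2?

7099 = 2·3445 + 209   →  a_0 = 2
3445 = 16·209 + 101   →  a_1 = 16
209 = 2·101 + 7   →  a_2 = 2

2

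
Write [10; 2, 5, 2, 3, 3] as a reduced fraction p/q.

2855/273

Fold from the inside: start with 3/1.
  3 + 1/3 = 10/3
  2 + 3/10 = 23/10
  5 + 10/23 = 125/23
  2 + 23/125 = 273/125
  10 + 125/273 = 2855/273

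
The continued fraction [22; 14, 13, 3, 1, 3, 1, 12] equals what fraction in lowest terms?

1001253/45365

Using pₖ = aₖpₖ₋₁ + pₖ₋₂ and qₖ = aₖqₖ₋₁ + qₖ₋₂:
  k=0: a=22, p=22, q=1
  k=1: a=14, p=309, q=14
  k=2: a=13, p=4039, q=183
  k=3: a=3, p=12426, q=563
  k=4: a=1, p=16465, q=746
  k=5: a=3, p=61821, q=2801
  k=6: a=1, p=78286, q=3547
  k=7: a=12, p=1001253, q=45365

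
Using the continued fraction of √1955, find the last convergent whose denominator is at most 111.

2874/65

√1955 = [44; 4, 1, 1, 1, 4, 88, …] (period length 6).
Convergents:
  p_0/q_0 = 44/1
  p_1/q_1 = 177/4
  p_2/q_2 = 221/5
  p_3/q_3 = 398/9
  p_4/q_4 = 619/14
  p_5/q_5 = 2874/65
  p_6/q_6 = 253531/5734
q_5 = 65 ≤ 111 < 5734 = q_6, so the answer is 2874/65.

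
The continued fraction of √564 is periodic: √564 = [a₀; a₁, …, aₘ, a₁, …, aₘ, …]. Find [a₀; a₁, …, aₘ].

[23; 1, 2, 1, 46]

a₀ = ⌊√564⌋ = 23.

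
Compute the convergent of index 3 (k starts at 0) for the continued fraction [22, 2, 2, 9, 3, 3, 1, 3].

1053/47

Using pₖ = aₖpₖ₋₁ + pₖ₋₂, qₖ = aₖqₖ₋₁ + qₖ₋₂ (with p₋₁=1, p₋₂=0, q₋₁=0, q₋₂=1):
  k=0: a=22, p=22, q=1
  k=1: a=2, p=45, q=2
  k=2: a=2, p=112, q=5
  k=3: a=9, p=1053, q=47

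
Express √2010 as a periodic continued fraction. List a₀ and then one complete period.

a₀ = ⌊√2010⌋ = 44.
With m₀=0, d₀=1 and mₖ₊₁ = dₖaₖ − mₖ, dₖ₊₁ = (n − mₖ₊₁²)/dₖ, aₖ₊₁ = ⌊(a₀+mₖ₊₁)/dₖ₊₁⌋:
  k=1: m=44, d=74, a=1
  k=2: m=30, d=15, a=4
  k=3: m=30, d=74, a=1
  k=4: m=44, d=1, a=88
d=1 and a=2a₀=88 at k=4, so the next step gives (m, d) = (44, 74) again — its k=1 value — and the period has length 4.

[44; 1, 4, 1, 88]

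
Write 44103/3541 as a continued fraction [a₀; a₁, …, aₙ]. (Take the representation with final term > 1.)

44103 = 12×3541 + 1611
3541 = 2×1611 + 319
1611 = 5×319 + 16
319 = 19×16 + 15
16 = 1×15 + 1
15 = 15×1 + 0  (stop)
So 44103/3541 = [12; 2, 5, 19, 1, 15].

[12; 2, 5, 19, 1, 15]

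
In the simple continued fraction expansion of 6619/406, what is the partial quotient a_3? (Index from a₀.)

3

6619 = 16·406 + 123   →  a_0 = 16
406 = 3·123 + 37   →  a_1 = 3
123 = 3·37 + 12   →  a_2 = 3
37 = 3·12 + 1   →  a_3 = 3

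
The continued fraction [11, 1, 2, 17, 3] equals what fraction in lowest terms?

1856/159

Fold from the inside: start with 3/1.
  17 + 1/3 = 52/3
  2 + 3/52 = 107/52
  1 + 52/107 = 159/107
  11 + 107/159 = 1856/159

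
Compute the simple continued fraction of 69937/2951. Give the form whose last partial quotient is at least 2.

[23; 1, 2, 3, 17, 17]

69937 = 23*2951 + 2064
2951 = 1*2064 + 887
2064 = 2*887 + 290
887 = 3*290 + 17
290 = 17*17 + 1
17 = 17*1 + 0  (stop)
So 69937/2951 = [23; 1, 2, 3, 17, 17].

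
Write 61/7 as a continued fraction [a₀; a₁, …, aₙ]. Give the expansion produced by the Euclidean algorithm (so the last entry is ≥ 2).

61 = 8·7 + 5
7 = 1·5 + 2
5 = 2·2 + 1
2 = 2·1 + 0  (stop)
So 61/7 = [8; 1, 2, 2].

[8; 1, 2, 2]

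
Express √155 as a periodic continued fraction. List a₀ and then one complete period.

a₀ = ⌊√155⌋ = 12.
With m₀=0, d₀=1 and mₖ₊₁ = dₖaₖ − mₖ, dₖ₊₁ = (n − mₖ₊₁²)/dₖ, aₖ₊₁ = ⌊(a₀+mₖ₊₁)/dₖ₊₁⌋:
  k=1: m=12, d=11, a=2
  k=2: m=10, d=5, a=4
  k=3: m=10, d=11, a=2
  k=4: m=12, d=1, a=24
d=1 and a=2a₀=24 at k=4, so the next step gives (m, d) = (12, 11) again — its k=1 value — and the period has length 4.

[12; 2, 4, 2, 24]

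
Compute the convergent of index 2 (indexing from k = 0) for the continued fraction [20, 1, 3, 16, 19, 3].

Using pₖ = aₖpₖ₋₁ + pₖ₋₂, qₖ = aₖqₖ₋₁ + qₖ₋₂ (with p₋₁=1, p₋₂=0, q₋₁=0, q₋₂=1):
  k=0: a=20, p=20, q=1
  k=1: a=1, p=21, q=1
  k=2: a=3, p=83, q=4

83/4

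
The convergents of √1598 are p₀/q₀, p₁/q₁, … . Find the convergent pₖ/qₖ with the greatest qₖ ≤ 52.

1599/40

√1598 = [39; 1, 38, 1, 78, …] (period length 4).
Convergents:
  p_0/q_0 = 39/1
  p_1/q_1 = 40/1
  p_2/q_2 = 1559/39
  p_3/q_3 = 1599/40
  p_4/q_4 = 126281/3159
q_3 = 40 ≤ 52 < 3159 = q_4, so the answer is 1599/40.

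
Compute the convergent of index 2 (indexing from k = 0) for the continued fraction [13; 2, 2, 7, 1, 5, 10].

Using pₖ = aₖpₖ₋₁ + pₖ₋₂, qₖ = aₖqₖ₋₁ + qₖ₋₂ (with p₋₁=1, p₋₂=0, q₋₁=0, q₋₂=1):
  k=0: a=13, p=13, q=1
  k=1: a=2, p=27, q=2
  k=2: a=2, p=67, q=5

67/5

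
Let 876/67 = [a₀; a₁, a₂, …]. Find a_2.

2

876 = 13·67 + 5   →  a_0 = 13
67 = 13·5 + 2   →  a_1 = 13
5 = 2·2 + 1   →  a_2 = 2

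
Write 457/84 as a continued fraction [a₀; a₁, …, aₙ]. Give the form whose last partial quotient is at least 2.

457 = 5×84 + 37
84 = 2×37 + 10
37 = 3×10 + 7
10 = 1×7 + 3
7 = 2×3 + 1
3 = 3×1 + 0  (stop)
So 457/84 = [5; 2, 3, 1, 2, 3].

[5; 2, 3, 1, 2, 3]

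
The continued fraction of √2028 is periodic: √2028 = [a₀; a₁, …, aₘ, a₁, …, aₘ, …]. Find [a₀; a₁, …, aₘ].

[45; 30, 90]

a₀ = ⌊√2028⌋ = 45.
With m₀=0, d₀=1 and mₖ₊₁ = dₖaₖ − mₖ, dₖ₊₁ = (n − mₖ₊₁²)/dₖ, aₖ₊₁ = ⌊(a₀+mₖ₊₁)/dₖ₊₁⌋:
  k=1: m=45, d=3, a=30
  k=2: m=45, d=1, a=90
d=1 and a=2a₀=90 at k=2, so the next step gives (m, d) = (45, 3) again — its k=1 value — and the period has length 2.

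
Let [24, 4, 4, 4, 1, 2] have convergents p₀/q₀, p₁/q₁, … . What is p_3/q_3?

1745/72

Using pₖ = aₖpₖ₋₁ + pₖ₋₂, qₖ = aₖqₖ₋₁ + qₖ₋₂ (with p₋₁=1, p₋₂=0, q₋₁=0, q₋₂=1):
  k=0: a=24, p=24, q=1
  k=1: a=4, p=97, q=4
  k=2: a=4, p=412, q=17
  k=3: a=4, p=1745, q=72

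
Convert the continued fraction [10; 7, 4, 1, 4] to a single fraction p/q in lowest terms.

1754/173

Using pₖ = aₖpₖ₋₁ + pₖ₋₂ and qₖ = aₖqₖ₋₁ + qₖ₋₂:
  k=0: a=10, p=10, q=1
  k=1: a=7, p=71, q=7
  k=2: a=4, p=294, q=29
  k=3: a=1, p=365, q=36
  k=4: a=4, p=1754, q=173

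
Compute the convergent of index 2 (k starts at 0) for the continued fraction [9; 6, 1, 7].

64/7

Using pₖ = aₖpₖ₋₁ + pₖ₋₂, qₖ = aₖqₖ₋₁ + qₖ₋₂ (with p₋₁=1, p₋₂=0, q₋₁=0, q₋₂=1):
  k=0: a=9, p=9, q=1
  k=1: a=6, p=55, q=6
  k=2: a=1, p=64, q=7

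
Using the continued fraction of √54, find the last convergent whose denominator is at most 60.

169/23

√54 = [7; 2, 1, 6, 1, 2, 14, …] (period length 6).
Convergents:
  p_0/q_0 = 7/1
  p_1/q_1 = 15/2
  p_2/q_2 = 22/3
  p_3/q_3 = 147/20
  p_4/q_4 = 169/23
  p_5/q_5 = 485/66
q_4 = 23 ≤ 60 < 66 = q_5, so the answer is 169/23.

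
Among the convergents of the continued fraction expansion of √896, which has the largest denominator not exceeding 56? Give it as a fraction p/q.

√896 = [29; 1, 13, 1, 58, …] (period length 4).
Convergents:
  p_0/q_0 = 29/1
  p_1/q_1 = 30/1
  p_2/q_2 = 419/14
  p_3/q_3 = 449/15
  p_4/q_4 = 26461/884
q_3 = 15 ≤ 56 < 884 = q_4, so the answer is 449/15.

449/15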